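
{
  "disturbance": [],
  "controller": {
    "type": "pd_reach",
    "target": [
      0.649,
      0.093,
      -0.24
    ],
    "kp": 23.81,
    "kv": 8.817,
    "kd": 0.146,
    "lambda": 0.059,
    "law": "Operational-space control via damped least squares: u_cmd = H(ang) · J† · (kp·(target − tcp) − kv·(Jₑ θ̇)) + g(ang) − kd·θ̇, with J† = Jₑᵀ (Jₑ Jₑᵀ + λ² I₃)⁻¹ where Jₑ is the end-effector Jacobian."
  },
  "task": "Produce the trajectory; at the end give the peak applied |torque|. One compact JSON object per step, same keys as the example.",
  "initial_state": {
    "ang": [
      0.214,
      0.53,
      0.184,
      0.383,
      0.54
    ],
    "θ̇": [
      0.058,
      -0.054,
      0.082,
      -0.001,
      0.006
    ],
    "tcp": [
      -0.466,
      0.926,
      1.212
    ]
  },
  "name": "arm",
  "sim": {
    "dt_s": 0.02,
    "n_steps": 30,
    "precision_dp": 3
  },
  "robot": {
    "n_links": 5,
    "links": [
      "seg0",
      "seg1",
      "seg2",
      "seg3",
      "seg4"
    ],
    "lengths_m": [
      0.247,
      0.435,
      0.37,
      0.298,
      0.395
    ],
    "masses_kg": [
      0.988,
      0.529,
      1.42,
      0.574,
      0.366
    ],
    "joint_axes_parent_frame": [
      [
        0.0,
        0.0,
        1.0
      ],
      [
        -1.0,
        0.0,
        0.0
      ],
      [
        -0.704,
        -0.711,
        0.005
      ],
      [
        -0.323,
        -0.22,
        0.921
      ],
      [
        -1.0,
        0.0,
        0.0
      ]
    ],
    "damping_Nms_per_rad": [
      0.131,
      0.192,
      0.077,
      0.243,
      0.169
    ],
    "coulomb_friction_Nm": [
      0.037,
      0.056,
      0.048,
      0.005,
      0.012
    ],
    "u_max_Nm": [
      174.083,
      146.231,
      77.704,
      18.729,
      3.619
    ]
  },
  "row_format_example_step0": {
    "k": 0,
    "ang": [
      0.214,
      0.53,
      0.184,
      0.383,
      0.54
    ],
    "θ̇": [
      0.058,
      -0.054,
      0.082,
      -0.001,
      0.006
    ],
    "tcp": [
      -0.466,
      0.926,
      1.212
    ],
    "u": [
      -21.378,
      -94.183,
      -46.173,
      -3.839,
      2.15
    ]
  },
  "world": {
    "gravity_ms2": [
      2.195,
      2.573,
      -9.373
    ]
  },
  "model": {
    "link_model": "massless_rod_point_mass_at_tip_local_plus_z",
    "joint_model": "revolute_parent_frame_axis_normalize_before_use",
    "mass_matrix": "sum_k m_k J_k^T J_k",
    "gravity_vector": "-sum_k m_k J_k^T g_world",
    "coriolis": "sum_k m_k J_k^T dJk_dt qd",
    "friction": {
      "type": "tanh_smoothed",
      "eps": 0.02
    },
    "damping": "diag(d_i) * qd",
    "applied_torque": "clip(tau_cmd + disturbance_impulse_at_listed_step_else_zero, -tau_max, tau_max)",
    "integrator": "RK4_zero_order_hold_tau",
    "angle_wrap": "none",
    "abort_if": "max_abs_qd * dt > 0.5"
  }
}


{"k":1,"ang":[0.2,0.515,0.194,0.392,0.572],"\u03b8\u0307":[-1.472,-1.415,0.961,0.959,3.035],"tcp":[-0.462,0.921,1.206],"u":[-15.315,-76.97,-37.259,-3.184,1.315]}
{"k":2,"ang":[0.157,0.477,0.22,0.421,0.65],"\u03b8\u0307":[-2.898,-2.488,1.709,2.05,4.636],"tcp":[-0.448,0.909,1.189],"u":[-8.811,-56.394,-26.694,-2.337,1.022]}
{"k":3,"ang":[0.088,0.42,0.258,0.472,0.751],"\u03b8\u0307":[-4.105,-3.154,2.042,3.152,5.321],"tcp":[-0.424,0.889,1.166],"u":[-3.433,-38.007,-17.176,-1.526,0.903]}
{"k":4,"ang":[-0.003,0.355,0.297,0.544,0.861],"\u03b8\u0307":[-5.079,-3.425,1.935,4.079,5.585],"tcp":[-0.39,0.863,1.139],"u":[0.338,-23.809,-9.697,-0.839,0.763]}
{"k":5,"ang":[-0.112,0.287,0.331,0.632,0.974],"\u03b8\u0307":[-5.854,-3.38,1.524,4.691,5.74],"tcp":[-0.349,0.831,1.109],"u":[2.668,-13.516,-4.169,-0.272,0.547]}
{"k":6,"ang":[-0.234,0.222,0.356,0.728,1.091],"\u03b8\u0307":[-6.449,-3.104,0.977,4.921,5.904],"tcp":[-0.301,0.796,1.077],"u":[3.907,-6.167,-0.156,0.212,0.275]}
{"k":7,"ang":[-0.367,0.164,0.37,0.825,1.21],"\u03b8\u0307":[-6.829,-2.674,0.44,4.735,6.08],"tcp":[-0.249,0.758,1.045],"u":[4.393,-0.888,2.777,0.647,-0.01]}
{"k":8,"ang":[-0.506,0.116,0.375,0.915,1.333],"\u03b8\u0307":[-6.921,-2.161,0.031,4.129,6.206],"tcp":[-0.194,0.719,1.013],"u":[4.403,2.904,4.94,1.052,-0.261]}
{"k":9,"ang":[-0.643,0.078,0.373,0.989,1.456],"\u03b8\u0307":[-6.685,-1.646,-0.146,3.171,6.186],"tcp":[-0.138,0.678,0.982],"u":[4.148,5.468,6.458,1.42,-0.442]}
{"k":10,"ang":[-0.772,0.049,0.371,1.042,1.578],"\u03b8\u0307":[-6.155,-1.195,-0.05,2.008,5.967],"tcp":[-0.083,0.638,0.953],"u":[3.746,7.059,7.4,1.716,-0.535]}
{"k":11,"ang":[-0.889,0.029,0.373,1.072,1.693],"\u03b8\u0307":[-5.464,-0.85,0.301,0.857,5.54],"tcp":[-0.03,0.599,0.926],"u":[3.26,7.949,7.813,1.895,-0.538]}
{"k":12,"ang":[-0.992,0.014,0.385,1.08,1.797],"\u03b8\u0307":[-4.775,-0.623,0.847,-0.099,4.941],"tcp":[0.02,0.562,0.9],"u":[2.734,8.306,7.707,1.935,-0.467]}
{"k":13,"ang":[-1.082,0.003,0.408,1.071,1.889],"\u03b8\u0307":[-4.143,-0.484,1.494,-0.816,4.254],"tcp":[0.065,0.528,0.874],"u":[2.182,8.279,7.139,1.846,-0.346]}
{"k":14,"ang":[-1.159,-0.006,0.445,1.049,1.967],"\u03b8\u0307":[-3.543,-0.384,2.152,-1.341,3.56],"tcp":[0.106,0.497,0.848],"u":[1.613,7.918,6.172,1.665,-0.2]}
{"k":15,"ang":[-1.224,-0.012,0.494,1.019,2.032],"\u03b8\u0307":[-2.952,-0.28,2.749,-1.708,2.906],"tcp":[0.143,0.47,0.821],"u":[1.034,7.21,4.855,1.419,-0.046]}
{"k":16,"ang":[-1.277,-0.017,0.554,0.982,2.084],"\u03b8\u0307":[-2.368,-0.135,3.231,-1.938,2.32],"tcp":[0.175,0.447,0.792],"u":[0.457,6.13,3.246,1.134,0.109]}
{"k":17,"ang":[-1.319,-0.017,0.622,0.942,2.125],"\u03b8\u0307":[-1.813,0.069,3.567,-2.043,1.814],"tcp":[0.204,0.427,0.762],"u":[-0.106,4.684,1.424,0.828,0.261]}
{"k":18,"ang":[-1.351,-0.014,0.695,0.901,2.157],"\u03b8\u0307":[-1.321,0.335,3.747,-2.038,1.387],"tcp":[0.229,0.41,0.729],"u":[-0.636,2.9,-0.518,0.521,0.412]}
{"k":19,"ang":[-1.373,-0.004,0.771,0.861,2.181],"\u03b8\u0307":[-0.903,0.663,3.771,-1.956,1.039],"tcp":[0.252,0.396,0.694],"u":[-1.138,0.896,-2.45,0.234,0.562]}
{"k":20,"ang":[-1.388,0.013,0.845,0.823,2.199],"\u03b8\u0307":[-0.577,1.036,3.657,-1.821,0.761],"tcp":[0.272,0.384,0.658],"u":[-1.611,-1.238,-4.273,-0.02,0.714]}
{"k":21,"ang":[-1.397,0.038,0.916,0.789,2.212],"\u03b8\u0307":[-0.346,1.435,3.43,-1.661,0.542],"tcp":[0.291,0.374,0.62],"u":[-2.059,-3.414,-5.909,-0.229,0.866]}
{"k":22,"ang":[-1.402,0.07,0.982,0.757,2.221],"\u03b8\u0307":[-0.203,1.842,3.117,-1.5,0.373],"tcp":[0.308,0.365,0.582],"u":[-2.484,-5.553,-7.305,-0.386,1.018]}
{"k":23,"ang":[-1.406,0.111,1.04,0.729,2.227],"\u03b8\u0307":[-0.131,2.239,2.74,-1.354,0.248],"tcp":[0.324,0.357,0.543],"u":[-2.895,-7.587,-8.426,-0.49,1.163]}
{"k":24,"ang":[-1.408,0.16,1.091,0.703,2.231],"\u03b8\u0307":[-0.114,2.616,2.319,-1.227,0.164],"tcp":[0.339,0.35,0.504],"u":[-3.298,-9.463,-9.258,-0.545,1.3]}
{"k":25,"ang":[-1.411,0.215,1.133,0.68,2.234],"\u03b8\u0307":[-0.134,2.964,1.867,-1.12,0.12],"tcp":[0.352,0.344,0.466],"u":[-3.7,-11.144,-9.801,-0.555,1.423]}
{"k":26,"ang":[-1.414,0.278,1.166,0.658,2.236],"\u03b8\u0307":[-0.176,3.275,1.397,-1.027,0.112],"tcp":[0.366,0.338,0.428],"u":[-4.109,-12.609,-10.071,-0.527,1.529]}
{"k":27,"ang":[-1.418,0.346,1.189,0.639,2.239],"\u03b8\u0307":[-0.229,3.546,0.918,-0.938,0.14],"tcp":[0.379,0.333,0.391],"u":[-4.525,-13.856,-10.094,-0.471,1.618]}
{"k":28,"ang":[-1.423,0.419,1.203,0.621,2.242],"\u03b8\u0307":[-0.284,3.776,0.435,-0.846,0.197],"tcp":[0.391,0.328,0.355],"u":[-4.942,-14.892,-9.905,-0.392,1.689]}
{"k":29,"ang":[-1.43,0.496,1.207,0.605,2.247],"\u03b8\u0307":[-0.334,3.963,-0.044,-0.744,0.279],"tcp":[0.403,0.323,0.32],"u":[-5.343,-15.743,-9.545,-0.296,1.744]}
{"k":30,"ang":[-1.437,0.577,1.201,0.591,2.253],"\u03b8\u0307":[-0.376,4.105,-0.508,-0.633,0.377],"tcp":[0.415,0.319,0.287]}
{"summary": "max |u| (N\u00b7m): 94.183"}


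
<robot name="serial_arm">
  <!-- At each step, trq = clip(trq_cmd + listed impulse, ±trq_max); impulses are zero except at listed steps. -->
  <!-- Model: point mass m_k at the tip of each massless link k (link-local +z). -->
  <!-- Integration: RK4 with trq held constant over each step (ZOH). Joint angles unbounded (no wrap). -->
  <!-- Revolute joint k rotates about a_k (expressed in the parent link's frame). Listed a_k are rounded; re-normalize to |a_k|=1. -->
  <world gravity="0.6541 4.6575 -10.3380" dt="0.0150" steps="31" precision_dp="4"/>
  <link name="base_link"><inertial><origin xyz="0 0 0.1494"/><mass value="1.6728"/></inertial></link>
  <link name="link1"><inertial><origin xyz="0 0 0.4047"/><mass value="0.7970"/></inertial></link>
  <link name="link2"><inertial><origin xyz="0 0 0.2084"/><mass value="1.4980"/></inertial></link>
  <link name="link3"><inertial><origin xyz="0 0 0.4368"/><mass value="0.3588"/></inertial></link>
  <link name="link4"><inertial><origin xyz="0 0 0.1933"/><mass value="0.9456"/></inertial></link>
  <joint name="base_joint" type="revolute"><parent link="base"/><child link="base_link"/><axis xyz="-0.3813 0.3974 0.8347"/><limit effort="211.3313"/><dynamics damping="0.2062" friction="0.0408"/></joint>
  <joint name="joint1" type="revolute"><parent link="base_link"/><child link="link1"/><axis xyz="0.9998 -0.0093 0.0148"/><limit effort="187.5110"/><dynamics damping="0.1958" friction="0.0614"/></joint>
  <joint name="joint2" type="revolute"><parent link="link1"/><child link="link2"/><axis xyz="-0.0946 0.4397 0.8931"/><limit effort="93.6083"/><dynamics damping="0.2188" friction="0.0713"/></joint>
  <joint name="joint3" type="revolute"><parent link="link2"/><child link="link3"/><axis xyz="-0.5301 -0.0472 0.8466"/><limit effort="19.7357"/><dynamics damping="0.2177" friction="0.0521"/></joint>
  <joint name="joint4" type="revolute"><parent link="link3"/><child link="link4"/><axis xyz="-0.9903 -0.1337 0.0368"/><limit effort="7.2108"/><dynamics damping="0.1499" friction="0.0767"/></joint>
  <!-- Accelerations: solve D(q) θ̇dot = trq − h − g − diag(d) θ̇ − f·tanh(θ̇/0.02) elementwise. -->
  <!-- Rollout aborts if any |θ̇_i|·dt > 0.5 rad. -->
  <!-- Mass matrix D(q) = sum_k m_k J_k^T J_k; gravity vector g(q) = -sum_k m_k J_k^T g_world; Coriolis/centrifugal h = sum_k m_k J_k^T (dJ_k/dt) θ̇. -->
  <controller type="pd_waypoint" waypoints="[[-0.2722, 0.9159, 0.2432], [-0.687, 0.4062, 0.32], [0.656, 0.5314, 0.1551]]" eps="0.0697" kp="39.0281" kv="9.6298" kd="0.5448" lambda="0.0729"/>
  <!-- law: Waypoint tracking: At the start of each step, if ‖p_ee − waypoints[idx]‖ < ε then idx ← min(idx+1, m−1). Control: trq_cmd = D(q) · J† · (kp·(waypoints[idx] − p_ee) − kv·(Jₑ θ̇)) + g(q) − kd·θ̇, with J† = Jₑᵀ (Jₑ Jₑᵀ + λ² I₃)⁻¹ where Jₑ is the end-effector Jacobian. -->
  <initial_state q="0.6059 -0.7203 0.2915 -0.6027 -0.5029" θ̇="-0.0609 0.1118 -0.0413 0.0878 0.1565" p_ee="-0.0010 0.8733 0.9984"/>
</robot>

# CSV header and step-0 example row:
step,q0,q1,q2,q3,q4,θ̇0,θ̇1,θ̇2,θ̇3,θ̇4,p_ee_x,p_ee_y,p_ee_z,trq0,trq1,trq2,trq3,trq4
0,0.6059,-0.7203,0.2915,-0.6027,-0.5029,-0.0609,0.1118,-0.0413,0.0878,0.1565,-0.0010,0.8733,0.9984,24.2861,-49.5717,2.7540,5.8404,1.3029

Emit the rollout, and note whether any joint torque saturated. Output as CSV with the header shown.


step,q0,q1,q2,q3,q4,θ̇0,θ̇1,θ̇2,θ̇3,θ̇4,p_ee_x,p_ee_y,p_ee_z,trq0,trq1,trq2,trq3,trq4
1,0.6041,-0.7242,0.2934,-0.6072,-0.5122,-0.1752,-0.6219,0.2893,-0.6910,-1.3338,-0.0014,0.8731,0.9968,19.4074,-39.0029,1.2715,4.8181,1.6538
2,0.6013,-0.7378,0.3000,-0.6246,-0.5348,-0.2026,-1.1853,0.5903,-1.6002,-1.6882,-0.0044,0.8748,0.9900,14.6459,-28.9241,-0.0619,3.7933,1.2725
3,0.5980,-0.7587,0.3100,-0.6510,-0.5639,-0.2312,-1.6065,0.7421,-1.9052,-2.1734,-0.0098,0.8787,0.9787,9.9747,-19.0503,-1.2482,2.4806,0.9831
4,0.5946,-0.7851,0.3220,-0.6813,-0.5975,-0.2370,-1.9189,0.8480,-2.1187,-2.3004,-0.0176,0.8849,0.9636,5.6650,-9.9918,-2.2954,1.2288,0.5328
5,0.5909,-0.8156,0.3350,-0.7131,-0.6327,-0.2569,-2.1509,0.8767,-2.1086,-2.3721,-0.0275,0.8929,0.9450,1.7545,-1.7496,-3.1966,0.0023,0.1206
6,0.5870,-0.8492,0.3481,-0.7442,-0.6678,-0.2833,-2.3214,0.8599,-2.0227,-2.3151,-0.0390,0.9026,0.9237,-1.6881,5.5237,-3.9586,-1.1026,-0.2920
7,0.5825,-0.8849,0.3607,-0.7735,-0.7018,-0.3191,-2.4444,0.8004,-1.8680,-2.2046,-0.0518,0.9135,0.9001,-4.6684,11.8583,-4.5886,-2.0837,-0.6628
8,0.5775,-0.9221,0.3721,-0.8003,-0.7337,-0.3591,-2.5297,0.7140,-1.6932,-2.0483,-0.0655,0.9253,0.8746,-7.2009,17.2877,-5.0995,-2.9249,-0.9944
9,0.5719,-0.9605,0.3821,-0.8244,-0.7631,-0.4014,-2.5846,0.6096,-1.5151,-1.8727,-0.0798,0.9376,0.8476,-9.3190,21.8930,-5.5045,-3.6324,-1.2801
10,0.5656,-0.9994,0.3904,-0.8460,-0.7898,-0.4436,-2.6145,0.4964,-1.3496,-1.6914,-0.0944,0.9501,0.8195,-11.0597,25.7605,-5.8172,-4.2145,-1.5214
11,0.5587,-1.0387,0.3971,-0.8651,-0.8139,-0.4848,-2.6237,0.3805,-1.2031,-1.5161,-0.1090,0.9624,0.7907,-12.4622,28.9808,-6.0500,-4.6838,-1.7197
12,0.5511,-1.0780,0.4020,-0.8823,-0.8354,-0.5241,-2.6153,0.2664,-1.0788,-1.3539,-0.1234,0.9743,0.7613,-13.5644,31.6380,-6.2141,-5.0536,-1.8785
13,0.5430,-1.1170,0.4052,-0.8978,-0.8546,-0.5612,-2.5919,0.1572,-0.9763,-1.2091,-0.1375,0.9856,0.7317,-14.4022,33.8083,-6.3189,-5.3368,-2.0012
14,0.5344,-1.1556,0.4069,-0.9118,-0.8717,-0.5959,-2.5558,0.0546,-0.8943,-1.0836,-0.1510,0.9962,0.7022,-15.0087,35.5583,-6.3727,-5.5452,-2.0921
15,0.5253,-1.1935,0.4071,-0.9249,-0.8871,-0.6230,-2.5074,-0.0273,-0.8510,-0.9687,-0.1638,1.0059,0.6729,-15.4017,36.9278,-6.3961,-5.6787,-2.1596
16,0.5158,-1.2307,0.4063,-0.9376,-0.9009,-0.6402,-2.4470,-0.0834,-0.8402,-0.8738,-0.1759,1.0146,0.6440,-15.5979,37.9677,-6.4110,-5.7513,-2.2013
17,0.5061,-1.2669,0.4046,-0.9499,-0.9136,-0.6613,-2.3792,-0.1518,-0.7967,-0.8217,-0.1872,1.0224,0.6157,-15.6609,38.7725,-6.3850,-5.8046,-2.2079
18,0.4961,-1.3020,0.4019,-0.9618,-0.9255,-0.6800,-2.3054,-0.2100,-0.7735,-0.7692,-0.1976,1.0291,0.5881,-15.6030,39.3312,-6.3292,-5.8127,-2.2065
19,0.4858,-1.3359,0.3984,-0.9733,-0.9367,-0.6977,-2.2266,-0.2641,-0.7532,-0.7296,-0.2072,1.0349,0.5613,-15.4464,39.6878,-6.2472,-5.7905,-2.1907
20,0.4753,-1.3687,0.3942,-0.9845,-0.9474,-0.7136,-2.1439,-0.3116,-0.7400,-0.6978,-0.2160,1.0397,0.5355,-15.2084,39.8651,-6.1441,-5.7398,-2.1647
21,0.4645,-1.4002,0.3892,-0.9956,-0.9576,-0.7280,-2.0581,-0.3534,-0.7310,-0.6740,-0.2239,1.0437,0.5108,-14.9055,39.8890,-6.0237,-5.6662,-2.1295
22,0.4535,-1.4304,0.3837,-1.0065,-0.9676,-0.7406,-1.9702,-0.3895,-0.7256,-0.6563,-0.2311,1.0468,0.4872,-14.5523,39.7810,-5.8896,-5.5733,-2.0868
23,0.4423,-1.4593,0.3777,-1.0174,-0.9773,-0.7516,-1.8810,-0.4206,-0.7227,-0.6438,-0.2375,1.0491,0.4647,-14.1618,39.5610,-5.7448,-5.4649,-2.0383
24,0.4310,-1.4868,0.3713,-1.0283,-0.9868,-0.7610,-1.7911,-0.4470,-0.7214,-0.6350,-0.2432,1.0507,0.4435,-13.7451,39.2466,-5.5918,-5.3442,-1.9853
25,0.4196,-1.5130,0.3644,-1.0392,-0.9963,-0.7689,-1.7011,-0.4692,-0.7211,-0.6290,-0.2482,1.0517,0.4235,-13.3120,38.8538,-5.4330,-5.2139,-1.9292
26,0.4080,-1.5378,0.3573,-1.0500,-1.0057,-0.7753,-1.6116,-0.4876,-0.7212,-0.6248,-0.2526,1.0521,0.4047,-12.8705,38.3968,-5.2703,-5.0766,-1.8709
27,0.3964,-1.5613,0.3499,-1.0609,-1.0150,-0.7802,-1.5231,-0.5028,-0.7212,-0.6216,-0.2564,1.0519,0.3871,-12.4277,37.8884,-5.1054,-4.9342,-1.8113
28,0.3847,-1.5835,0.3423,-1.0717,-1.0243,-0.7837,-1.4360,-0.5151,-0.7209,-0.6190,-0.2597,1.0514,0.3707,-11.9891,37.3399,-4.9396,-4.7887,-1.7514
29,0.3729,-1.6044,0.3346,-1.0826,-1.0335,-0.7859,-1.3506,-0.5248,-0.7198,-0.6163,-0.2625,1.0504,0.3555,-11.5594,36.7616,-4.7742,-4.6416,-1.6916
30,0.3612,-1.6240,0.3267,-1.0934,-1.0427,-0.7867,-1.2672,-0.5323,-0.7179,-0.6132,-0.2649,1.0491,0.3415,-11.1423,36.1622,-4.6100,-4.4942,-1.6326
31,0.3494,-1.6424,0.3187,-1.1041,-1.0519,-0.7862,-1.1862,-0.5378,-0.7151,-0.6094,-0.2668,1.0475,0.3286,,,,,
# any joint saturated: no


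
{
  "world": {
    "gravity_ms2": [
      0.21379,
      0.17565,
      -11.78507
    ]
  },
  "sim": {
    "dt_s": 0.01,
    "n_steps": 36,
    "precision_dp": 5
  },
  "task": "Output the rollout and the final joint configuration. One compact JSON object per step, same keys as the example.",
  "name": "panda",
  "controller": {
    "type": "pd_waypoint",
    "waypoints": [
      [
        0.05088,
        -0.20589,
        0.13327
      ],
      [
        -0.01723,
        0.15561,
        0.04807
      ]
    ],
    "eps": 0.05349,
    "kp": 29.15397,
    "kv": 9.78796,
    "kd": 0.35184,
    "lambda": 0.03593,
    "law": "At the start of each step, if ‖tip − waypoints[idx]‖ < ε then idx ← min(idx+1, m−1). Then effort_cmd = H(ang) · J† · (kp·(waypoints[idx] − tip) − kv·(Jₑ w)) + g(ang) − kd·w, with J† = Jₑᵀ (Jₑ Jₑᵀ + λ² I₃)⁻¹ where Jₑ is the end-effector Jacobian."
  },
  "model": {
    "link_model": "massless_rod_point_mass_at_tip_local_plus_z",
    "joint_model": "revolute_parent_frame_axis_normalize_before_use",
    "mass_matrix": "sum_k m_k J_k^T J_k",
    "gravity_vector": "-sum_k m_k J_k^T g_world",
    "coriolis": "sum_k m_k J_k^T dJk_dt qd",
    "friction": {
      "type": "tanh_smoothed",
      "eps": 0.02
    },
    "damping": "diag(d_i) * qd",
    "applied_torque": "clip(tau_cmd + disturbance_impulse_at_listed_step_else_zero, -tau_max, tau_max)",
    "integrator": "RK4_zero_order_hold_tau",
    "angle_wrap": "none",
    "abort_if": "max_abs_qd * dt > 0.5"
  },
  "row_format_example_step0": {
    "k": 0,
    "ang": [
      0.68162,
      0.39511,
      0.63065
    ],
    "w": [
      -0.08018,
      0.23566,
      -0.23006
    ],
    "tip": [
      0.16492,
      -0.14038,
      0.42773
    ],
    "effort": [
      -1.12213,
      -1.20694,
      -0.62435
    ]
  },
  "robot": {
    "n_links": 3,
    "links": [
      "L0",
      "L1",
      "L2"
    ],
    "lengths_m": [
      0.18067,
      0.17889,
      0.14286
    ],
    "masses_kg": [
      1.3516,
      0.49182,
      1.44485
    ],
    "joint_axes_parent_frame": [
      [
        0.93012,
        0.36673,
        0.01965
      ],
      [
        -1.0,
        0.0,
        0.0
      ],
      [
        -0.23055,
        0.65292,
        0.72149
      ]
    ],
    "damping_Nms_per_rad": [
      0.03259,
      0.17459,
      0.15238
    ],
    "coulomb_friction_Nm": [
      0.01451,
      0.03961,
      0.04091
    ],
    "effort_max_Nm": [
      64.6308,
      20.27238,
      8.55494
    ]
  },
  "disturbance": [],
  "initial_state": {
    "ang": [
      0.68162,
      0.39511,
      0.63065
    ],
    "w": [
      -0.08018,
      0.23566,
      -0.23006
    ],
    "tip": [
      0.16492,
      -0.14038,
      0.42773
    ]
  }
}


{"k":1,"ang":[0.6812,0.39685,0.63055],"w":[0.01075,0.14857,0.13489],"tip":[0.16482,-0.13969,0.42789],"effort":[-1.63141,-0.97778,-0.75442]}
{"k":2,"ang":[0.68213,0.39899,0.63127],"w":[0.17075,0.27022,0.02744],"tip":[0.16496,-0.13934,0.42778],"effort":[-2.06651,-0.83402,-0.70184]}
{"k":3,"ang":[0.68435,0.40174,0.63195],"w":[0.27458,0.28429,0.10091],"tip":[0.1653,-0.13932,0.42746],"effort":[-2.48186,-0.66075,-0.71709]}
{"k":4,"ang":[0.68759,0.40475,0.63301],"w":[0.37525,0.3174,0.11129],"tip":[0.16581,-0.13959,0.42693],"effort":[-2.86447,-0.50391,-0.70775]}
{"k":5,"ang":[0.69177,0.408,0.63425],"w":[0.45962,0.33414,0.13457],"tip":[0.16648,-0.14014,0.42623],"effort":[-3.22233,-0.35016,-0.70303]}
{"k":6,"ang":[0.69673,0.41141,0.63566],"w":[0.53439,0.3484,0.14746],"tip":[0.16727,-0.14093,0.42537],"effort":[-3.55636,-0.20409,-0.69427]}
{"k":7,"ang":[0.7024,0.41494,0.6372],"w":[0.59945,0.35762,0.15851],"tip":[0.16817,-0.14195,0.42438],"effort":[-3.8693,-0.06427,-0.68489]}
{"k":8,"ang":[0.70867,0.41854,0.63883],"w":[0.65647,0.36396,0.1661],"tip":[0.16917,-0.14317,0.42326],"effort":[-4.16294,0.06897,-0.67436]}
{"k":9,"ang":[0.71549,0.42219,0.64053],"w":[0.70634,0.36783,0.17157],"tip":[0.17026,-0.14457,0.42203],"effort":[-4.43904,0.19598,-0.66328]}
{"k":10,"ang":[0.72276,0.42588,0.64227],"w":[0.74998,0.36996,0.17517],"tip":[0.17141,-0.14614,0.42069],"effort":[-4.69912,0.31694,-0.6518]}
{"k":11,"ang":[0.73045,0.42957,0.64405],"w":[0.78811,0.37079,0.17735],"tip":[0.17262,-0.14784,0.41927],"effort":[-4.94453,0.43212,-0.64013]}
{"k":12,"ang":[0.73849,0.43328,0.64583],"w":[0.82137,0.37072,0.17839],"tip":[0.17389,-0.14967,0.41776],"effort":[-5.17646,0.54179,-0.62839]}
{"k":13,"ang":[0.74685,0.43697,0.64763],"w":[0.85034,0.37003,0.17856],"tip":[0.1752,-0.15161,0.41617],"effort":[-5.396,0.64625,-0.61668]}
{"k":14,"ang":[0.75547,0.44066,0.64942],"w":[0.87549,0.36896,0.17805],"tip":[0.17654,-0.15364,0.41451],"effort":[-5.6041,0.74577,-0.60509]}
{"k":15,"ang":[0.76433,0.44434,0.65121],"w":[0.89724,0.36769,0.17701],"tip":[0.17791,-0.15575,0.41279],"effort":[-5.80162,0.84063,-0.59366]}
{"k":16,"ang":[0.77339,0.448,0.65298],"w":[0.91598,0.36635,0.17558],"tip":[0.17931,-0.15793,0.41101],"effort":[-5.98935,0.93109,-0.58245]}
{"k":17,"ang":[0.78263,0.45166,0.65473],"w":[0.93202,0.36505,0.17384],"tip":[0.18073,-0.16017,0.40917],"effort":[-6.16797,1.01742,-0.57146]}
{"k":18,"ang":[0.79202,0.4553,0.65647],"w":[0.94566,0.36387,0.17189],"tip":[0.18216,-0.16245,0.40728],"effort":[-6.33814,1.09986,-0.56072]}
{"k":19,"ang":[0.80153,0.45892,0.65819],"w":[0.95715,0.36288,0.16978],"tip":[0.1836,-0.16477,0.40535],"effort":[-6.50041,1.17864,-0.55025]}
{"k":20,"ang":[0.81114,0.46254,0.65988],"w":[0.96672,0.36212,0.16757],"tip":[0.18505,-0.16712,0.40337],"effort":[-6.65532,1.25398,-0.54003]}
{"k":21,"ang":[0.82084,0.46616,0.66156],"w":[0.97459,0.36162,0.16529],"tip":[0.18651,-0.16948,0.40135],"effort":[-6.80334,1.32608,-0.53008]}
{"k":22,"ang":[0.83062,0.46977,0.66321],"w":[0.98093,0.36141,0.16299],"tip":[0.18797,-0.17186,0.3993],"effort":[-6.94489,1.39513,-0.52039]}
{"k":23,"ang":[0.84045,0.47338,0.66483],"w":[0.9859,0.36149,0.16067],"tip":[0.18942,-0.17424,0.39722],"effort":[-7.08038,1.46132,-0.51096]}
{"k":24,"ang":[0.85032,0.47699,0.66644],"w":[0.98966,0.36189,0.15837],"tip":[0.19088,-0.17662,0.3951],"effort":[-7.21016,1.52481,-0.50177]}
{"k":25,"ang":[0.86023,0.4806,0.66802],"w":[0.99234,0.3626,0.1561],"tip":[0.19232,-0.17899,0.39296],"effort":[-7.33457,1.58574,-0.49282]}
{"k":26,"ang":[0.87016,0.48423,0.66957],"w":[0.99406,0.36362,0.15387],"tip":[0.19377,-0.18135,0.3908],"effort":[-7.45392,1.64428,-0.48411]}
{"k":27,"ang":[0.8801,0.48787,0.67111],"w":[0.99493,0.36496,0.15168],"tip":[0.1952,-0.18369,0.38861],"effort":[-7.56847,1.70054,-0.47562]}
{"k":28,"ang":[0.89004,0.49152,0.67262],"w":[0.99504,0.36661,0.14955],"tip":[0.19663,-0.18602,0.3864],"effort":[-7.67849,1.75466,-0.46735]}
{"k":29,"ang":[0.89999,0.49519,0.67412],"w":[0.99448,0.36856,0.14747],"tip":[0.19804,-0.18832,0.38418],"effort":[-7.78421,1.80675,-0.45929]}
{"k":30,"ang":[0.90992,0.49889,0.67559],"w":[0.99335,0.37081,0.14545],"tip":[0.19945,-0.19059,0.38194],"effort":[-7.88586,1.85692,-0.45143]}
{"k":31,"ang":[0.91984,0.5026,0.67704],"w":[0.9917,0.37336,0.1435],"tip":[0.20084,-0.19284,0.37969],"effort":[-7.98363,1.90526,-0.44377]}
{"k":32,"ang":[0.92975,0.50635,0.67847],"w":[0.9896,0.37618,0.1416],"tip":[0.20222,-0.19505,0.37742],"effort":[-8.07772,1.95187,-0.43629]}
{"k":33,"ang":[0.93963,0.51012,0.67989],"w":[0.98712,0.37928,0.13977],"tip":[0.20358,-0.19722,0.37515],"effort":[-8.1683,1.99683,-0.42898]}
{"k":34,"ang":[0.94948,0.51392,0.68128],"w":[0.98431,0.38264,0.138],"tip":[0.20493,-0.19936,0.37287],"effort":[-8.25553,2.04022,-0.42186]}
{"k":35,"ang":[0.95931,0.51777,0.68266],"w":[0.98123,0.38626,0.13628],"tip":[0.20627,-0.20147,0.37058],"effort":[-8.33956,2.08213,-0.41489]}
{"k":36,"ang":[0.9691,0.52164,0.68402],"w":[0.9779,0.39013,0.13463],"tip":[0.20759,-0.20353,0.36828]}
{"summary": "final ang (rad): 0.96910 0.52164 0.68402"}


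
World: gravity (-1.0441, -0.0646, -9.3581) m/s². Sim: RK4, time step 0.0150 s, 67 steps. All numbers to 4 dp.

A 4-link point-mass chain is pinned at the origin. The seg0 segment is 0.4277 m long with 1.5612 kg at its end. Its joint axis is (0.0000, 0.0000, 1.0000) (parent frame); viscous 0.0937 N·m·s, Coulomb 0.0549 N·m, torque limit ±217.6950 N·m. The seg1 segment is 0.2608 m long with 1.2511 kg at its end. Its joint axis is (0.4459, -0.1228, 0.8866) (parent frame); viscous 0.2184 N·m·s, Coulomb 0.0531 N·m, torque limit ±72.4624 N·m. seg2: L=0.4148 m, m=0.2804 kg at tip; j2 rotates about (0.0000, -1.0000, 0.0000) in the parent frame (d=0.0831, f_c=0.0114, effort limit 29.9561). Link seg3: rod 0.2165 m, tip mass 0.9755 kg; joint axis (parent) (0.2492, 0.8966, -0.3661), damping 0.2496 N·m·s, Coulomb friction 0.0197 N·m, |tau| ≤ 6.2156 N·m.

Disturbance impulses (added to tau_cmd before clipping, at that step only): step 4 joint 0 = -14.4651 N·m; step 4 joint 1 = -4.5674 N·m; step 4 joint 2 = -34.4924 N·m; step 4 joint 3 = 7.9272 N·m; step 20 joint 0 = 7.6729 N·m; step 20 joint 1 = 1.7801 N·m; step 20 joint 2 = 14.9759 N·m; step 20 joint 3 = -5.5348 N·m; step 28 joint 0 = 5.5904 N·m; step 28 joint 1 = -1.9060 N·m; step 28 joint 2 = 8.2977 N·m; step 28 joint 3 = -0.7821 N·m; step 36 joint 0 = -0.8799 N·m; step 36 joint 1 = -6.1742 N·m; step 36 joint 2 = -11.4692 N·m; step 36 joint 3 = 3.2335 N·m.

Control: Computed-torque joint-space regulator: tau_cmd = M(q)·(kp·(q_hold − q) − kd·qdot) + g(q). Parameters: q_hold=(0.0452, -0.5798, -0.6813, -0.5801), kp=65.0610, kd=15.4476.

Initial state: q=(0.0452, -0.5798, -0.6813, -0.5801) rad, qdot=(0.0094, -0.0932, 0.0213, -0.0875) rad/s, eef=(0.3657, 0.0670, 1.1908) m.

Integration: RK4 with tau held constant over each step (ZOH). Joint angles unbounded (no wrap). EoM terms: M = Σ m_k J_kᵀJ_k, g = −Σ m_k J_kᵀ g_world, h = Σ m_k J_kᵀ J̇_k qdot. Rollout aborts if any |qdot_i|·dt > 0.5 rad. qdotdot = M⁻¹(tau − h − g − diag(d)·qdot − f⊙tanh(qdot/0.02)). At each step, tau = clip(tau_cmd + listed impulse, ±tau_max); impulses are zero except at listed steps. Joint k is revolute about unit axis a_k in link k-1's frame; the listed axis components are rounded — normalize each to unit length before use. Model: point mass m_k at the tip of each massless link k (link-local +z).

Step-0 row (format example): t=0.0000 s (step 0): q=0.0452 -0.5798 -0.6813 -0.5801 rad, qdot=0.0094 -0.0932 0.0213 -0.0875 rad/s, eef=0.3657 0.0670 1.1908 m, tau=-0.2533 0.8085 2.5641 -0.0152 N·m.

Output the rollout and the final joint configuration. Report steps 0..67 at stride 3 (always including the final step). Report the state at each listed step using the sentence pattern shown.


t=0.0450 s (step 3): q=0.0458 -0.5809 -0.6806 -0.5809 rad, qdot=0.0051 -0.0027 0.0096 -0.0042 rad/s, eef=0.3653 0.0675 1.1909 m, tau=-0.1770 0.7913 2.6491 -0.0477 N·m.
t=0.0900 s (step 6): q=0.0404 -0.5694 -0.7228 -0.6459 rad, qdot=-0.1789 0.3889 -1.3284 -1.5269 rad/s, eef=0.3713 0.0588 1.1812 m, tau=2.6787 1.7429 9.2008 -1.4950 N·m.
t=0.1350 s (step 9): q=0.0353 -0.5609 -0.7552 -0.6683 rad, qdot=-0.0605 0.0340 -0.3070 0.0120 rad/s, eef=0.3805 0.0492 1.1726 m, tau=1.3587 1.3371 6.3985 -0.9382 N·m.
t=0.1800 s (step 12): q=0.0342 -0.5611 -0.7610 -0.6649 rad, qdot=0.0042 -0.0113 0.0055 0.1008 rad/s, eef=0.3836 0.0467 1.1707 m, tau=0.6053 1.0351 4.7309 -0.5085 N·m.
t=0.2250 s (step 15): q=0.0348 -0.5616 -0.7575 -0.6609 rad, qdot=0.0192 -0.0125 0.1360 0.0804 rad/s, eef=0.3828 0.0476 1.1717 m, tau=0.2163 0.8566 3.7670 -0.2506 N·m.
t=0.2700 s (step 18): q=0.0358 -0.5621 -0.7501 -0.6575 rad, qdot=0.0216 -0.0127 0.1854 0.0689 rad/s, eef=0.3803 0.0499 1.1738 m, tau=0.0106 0.7630 3.2180 -0.1040 N·m.
t=0.3150 s (step 21): q=0.0374 -0.5683 -0.7405 -0.6697 rad, qdot=0.1124 -0.7294 0.3502 -1.8067 rad/s, eef=0.3748 0.0546 1.1766 m, tau=-1.9232 0.2758 -0.7047 1.2574 N·m.
t=0.3600 s (step 24): q=0.0422 -0.5838 -0.7220 -0.6979 rad, qdot=0.0877 -0.1095 0.3764 -0.0154 rad/s, eef=0.3636 0.0648 1.1816 m, tau=-1.1369 0.4378 0.6359 0.6775 N·m.
t=0.4050 s (step 27): q=0.0449 -0.5854 -0.7091 -0.6943 rad, qdot=0.0305 -0.0070 0.2091 0.1163 rad/s, eef=0.3587 0.0695 1.1850 m, tau=-0.6670 0.5808 1.5004 0.4220 N·m.
t=0.4500 s (step 30): q=0.0448 -0.6183 -0.6814 -0.6604 rad, qdot=-0.0064 -1.0558 0.7616 0.8889 rad/s, eef=0.3573 0.0759 1.1897 m, tau=-1.5467 0.9727 0.2834 0.5507 N·m.
t=0.4950 s (step 33): q=0.0454 -0.6424 -0.6630 -0.6414 rad, qdot=0.0198 -0.1681 0.1664 0.1614 rad/s, eef=0.3562 0.0810 1.1925 m, tau=-0.8785 0.8535 1.2816 0.3878 N·m.
t=0.5400 s (step 36): q=0.0458 -0.6433 -0.6602 -0.6374 rad, qdot=-0.0103 0.0448 -0.0035 0.0448 rad/s, eef=0.3558 0.0817 1.1931 m, tau=-1.3644 -5.3098 -9.5588 3.4654 N·m.
t=0.5850 s (step 39): q=0.0528 -0.6819 -0.6688 -0.6325 rad, qdot=0.1688 -0.4903 -0.2375 0.1157 rad/s, eef=0.3654 0.0816 1.1880 m, tau=-0.0941 1.7213 4.0698 -0.3760 N·m.
t=0.6300 s (step 42): q=0.0575 -0.6888 -0.6779 -0.6286 rad, qdot=0.0302 0.0534 -0.1523 0.0538 rad/s, eef=0.3705 0.0798 1.1851 m, tau=-0.0231 1.2765 3.4459 -0.2031 N·m.
t=0.6750 s (step 45): q=0.0568 -0.6839 -0.6825 -0.6269 rad, qdot=-0.0407 0.1528 -0.0636 0.0307 rad/s, eef=0.3720 0.0776 1.1842 m, tau=-0.0530 1.1034 3.0777 -0.1053 N·m.
t=0.7200 s (step 48): q=0.0545 -0.6763 -0.6842 -0.6257 rad, qdot=-0.0586 0.1759 -0.0173 0.0250 rad/s, eef=0.3721 0.0759 1.1843 m, tau=-0.0971 1.0142 2.8602 -0.0481 N·m.
t=0.7650 s (step 51): q=0.0518 -0.6685 -0.6845 -0.6247 rad, qdot=-0.0579 0.1703 0.0035 0.0200 rad/s, eef=0.3714 0.0746 1.1848 m, tau=-0.1285 0.9664 2.7394 -0.0160 N·m.
t=0.8100 s (step 54): q=0.0494 -0.6612 -0.6841 -0.6238 rad, qdot=-0.0492 0.1563 0.0106 0.0178 rad/s, eef=0.3706 0.0737 1.1854 m, tau=-0.1491 0.9399 2.6768 0.0005 N·m.
t=0.8550 s (step 57): q=0.0474 -0.6545 -0.6836 -0.6230 rad, qdot=-0.0392 0.1389 0.0118 0.0172 rad/s, eef=0.3697 0.0729 1.1859 m, tau=-0.1616 0.9248 2.6462 0.0083 N·m.
t=0.9000 s (step 60): q=0.0458 -0.6487 -0.6831 -0.6223 rad, qdot=-0.0307 0.1212 0.0108 0.0168 rad/s, eef=0.3689 0.0723 1.1865 m, tau=-0.1680 0.9157 2.6333 0.0112 N·m.
t=0.9450 s (step 63): q=0.0446 -0.6436 -0.6826 -0.6215 rad, qdot=-0.0244 0.1042 0.0093 0.0166 rad/s, eef=0.3682 0.0719 1.1869 m, tau=-0.1699 0.9098 2.6301 0.0113 N·m.
t=0.9900 s (step 66): q=0.0436 -0.6393 -0.6823 -0.6208 rad, qdot=-0.0200 0.0888 0.0079 0.0163 rad/s, eef=0.3676 0.0715 1.1873 m, tau=-0.1687 0.9057 2.6318 0.0100 N·m.
t=1.0050 s (step 67): q=0.0433 -0.6380 -0.6821 -0.6206 rad, qdot=-0.0189 0.0841 0.0075 0.0162 rad/s, eef=0.3674 0.0714 1.1875 m.
final q (rad): 0.0433 -0.6380 -0.6821 -0.6206


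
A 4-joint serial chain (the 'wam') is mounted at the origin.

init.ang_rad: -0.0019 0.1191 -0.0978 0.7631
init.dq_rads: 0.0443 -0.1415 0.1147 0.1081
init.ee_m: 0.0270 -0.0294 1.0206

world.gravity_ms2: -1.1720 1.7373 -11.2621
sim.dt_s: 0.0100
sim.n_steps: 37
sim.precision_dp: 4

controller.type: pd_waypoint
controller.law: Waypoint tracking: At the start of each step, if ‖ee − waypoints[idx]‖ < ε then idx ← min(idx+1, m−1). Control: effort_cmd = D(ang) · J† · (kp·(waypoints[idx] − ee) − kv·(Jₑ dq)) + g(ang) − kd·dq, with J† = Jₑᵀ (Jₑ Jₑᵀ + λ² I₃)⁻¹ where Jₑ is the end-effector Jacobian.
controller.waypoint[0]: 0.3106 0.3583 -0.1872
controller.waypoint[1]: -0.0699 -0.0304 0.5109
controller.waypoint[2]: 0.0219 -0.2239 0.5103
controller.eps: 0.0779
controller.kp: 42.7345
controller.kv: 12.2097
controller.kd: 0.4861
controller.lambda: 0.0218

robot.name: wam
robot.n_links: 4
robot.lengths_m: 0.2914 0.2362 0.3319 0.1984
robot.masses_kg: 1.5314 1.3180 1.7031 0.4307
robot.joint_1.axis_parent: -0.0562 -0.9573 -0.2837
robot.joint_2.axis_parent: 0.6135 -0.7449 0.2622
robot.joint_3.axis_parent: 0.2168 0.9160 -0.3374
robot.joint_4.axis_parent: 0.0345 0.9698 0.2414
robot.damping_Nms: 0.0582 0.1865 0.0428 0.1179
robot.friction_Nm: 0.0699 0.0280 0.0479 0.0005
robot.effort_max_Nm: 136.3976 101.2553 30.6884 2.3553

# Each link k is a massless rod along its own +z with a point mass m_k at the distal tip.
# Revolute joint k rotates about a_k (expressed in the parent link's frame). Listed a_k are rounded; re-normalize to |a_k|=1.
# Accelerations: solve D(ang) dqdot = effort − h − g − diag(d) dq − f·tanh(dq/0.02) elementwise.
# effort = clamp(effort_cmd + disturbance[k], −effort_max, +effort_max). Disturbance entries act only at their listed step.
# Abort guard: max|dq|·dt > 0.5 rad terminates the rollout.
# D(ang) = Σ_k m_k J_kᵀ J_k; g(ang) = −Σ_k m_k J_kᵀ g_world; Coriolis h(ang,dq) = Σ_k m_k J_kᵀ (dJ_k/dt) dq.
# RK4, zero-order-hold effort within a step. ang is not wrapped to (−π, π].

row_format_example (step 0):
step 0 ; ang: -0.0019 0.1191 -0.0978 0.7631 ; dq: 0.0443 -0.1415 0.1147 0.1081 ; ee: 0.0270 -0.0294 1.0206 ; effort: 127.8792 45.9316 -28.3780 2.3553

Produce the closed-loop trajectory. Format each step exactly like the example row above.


step 1 ; ang: 0.0040 0.1175 -0.0918 0.7855 ; dq: 1.1461 -0.1835 1.0929 4.2887 ; ee: 0.0283 -0.0281 1.0181 ; effort: 107.3080 37.5533 -23.8313 0.3805
step 2 ; ang: 0.0205 0.1150 -0.0754 0.8372 ; dq: 2.1467 -0.3313 2.2019 5.9767 ; ee: 0.0290 -0.0260 1.0121 ; effort: 83.9409 26.4679 -18.1049 -0.3892
step 3 ; ang: 0.0464 0.1104 -0.0479 0.8985 ; dq: 3.0364 -0.5971 3.3092 6.2610 ; ee: 0.0277 -0.0237 1.0039 ; effort: 61.5865 15.3580 -12.6365 -0.3876
step 4 ; ang: 0.0806 0.1025 -0.0099 0.9597 ; dq: 3.8108 -0.9769 4.2906 5.9516 ; ee: 0.0242 -0.0215 0.9941 ; effort: 41.4275 5.3550 -7.9297 -0.1330
step 5 ; ang: 0.1220 0.0904 0.0370 1.0166 ; dq: 4.4713 -1.4650 5.0734 5.4203 ; ee: 0.0188 -0.0193 0.9829 ; effort: 23.6166 -3.1999 -4.0605 0.1540
step 6 ; ang: 0.1694 0.0729 0.0904 1.0680 ; dq: 5.0201 -2.0518 5.6114 4.8472 ; ee: 0.0120 -0.0171 0.9705 ; effort: 8.0542 -10.2534 -0.9722 0.3819
step 7 ; ang: 0.2218 0.0491 0.1479 1.1139 ; dq: 5.4613 -2.7236 5.8795 4.3279 ; ee: 0.0041 -0.0148 0.9567 ; effort: -5.3891 -15.8661 1.4231 0.5152
step 8 ; ang: 0.2781 0.0182 0.2067 1.1551 ; dq: 5.8022 -3.4635 5.8737 3.9135 ; ee: -0.0043 -0.0123 0.9415 ; effort: -16.8481 -20.1605 3.2163 0.5463
step 9 ; ang: 0.3373 -0.0203 0.2642 1.1927 ; dq: 6.0543 -4.2521 5.6091 3.6248 ; ee: -0.0129 -0.0094 0.9251 ; effort: -26.4767 -23.2968 4.4970 0.4838
step 10 ; ang: 0.3987 -0.0668 0.3178 1.2280 ; dq: 6.2315 -5.0685 5.1137 3.4603 ; ee: -0.0217 -0.0063 0.9075 ; effort: -34.4466 -25.4493 5.3547 0.3459
step 11 ; ang: 0.4615 -0.1215 0.3655 1.2623 ; dq: 6.3472 -5.8892 4.4208 3.4040 ; ee: -0.0302 -0.0028 0.8889 ; effort: -40.9238 -26.7837 5.8808 0.1559
step 12 ; ang: 0.5253 -0.1843 0.4055 1.2964 ; dq: 6.4120 -6.6866 3.5644 3.4319 ; ee: -0.0385 0.0010 0.8696 ; effort: -46.0360 -27.4414 6.1659 -0.0625
step 13 ; ang: 0.5894 -0.2549 0.4362 1.3311 ; dq: 6.4323 -7.4285 2.5782 3.5171 ; ee: -0.0465 0.0052 0.8498 ; effort: -49.8511 -27.5365 6.2957 -0.2876
step 14 ; ang: 0.6536 -0.3324 0.4566 1.3668 ; dq: 6.4101 -8.0792 1.4978 3.6321 ; ee: -0.0539 0.0098 0.8299 ; effort: -52.3811 -27.1623 6.3440 -0.5003
step 15 ; ang: 0.7174 -0.4159 0.4659 1.4037 ; dq: 6.3442 -8.6032 0.3626 3.7496 ; ee: -0.0608 0.0148 0.8101 ; effort: -53.6152 -26.3993 6.3654 -0.6848
step 16 ; ang: 0.7803 -0.5038 0.4638 1.4417 ; dq: 6.2337 -8.9731 -0.7782 3.8404 ; ee: -0.0668 0.0204 0.7908 ; effort: -53.5685 -25.3229 6.3787 -0.8275
step 17 ; ang: 0.8418 -0.5947 0.4504 1.4803 ; dq: 6.0755 -9.1734 -1.8849 3.8923 ; ee: -0.0719 0.0265 0.7721 ; effort: -52.3324 -23.9942 6.4077 -0.9258
step 18 ; ang: 0.9016 -0.6867 0.4264 1.5193 ; dq: 5.8707 -9.2058 -2.9161 3.8931 ; ee: -0.0759 0.0332 0.7543 ; effort: -50.0776 -22.4756 6.4497 -0.9787
step 19 ; ang: 0.9591 -0.7782 0.3925 1.5580 ; dq: 5.6248 -9.0895 -3.8383 3.8385 ; ee: -0.0785 0.0404 0.7372 ; effort: -47.0448 -20.8249 6.4909 -0.9904
step 20 ; ang: 1.0140 -0.8681 0.3501 1.5958 ; dq: 5.3468 -8.8557 -4.6317 3.7326 ; ee: -0.0797 0.0481 0.7211 ; effort: -43.5085 -19.0955 6.5162 -0.9690
step 21 ; ang: 1.0660 -0.9551 0.3004 1.6324 ; dq: 5.0480 -8.5412 -5.2906 3.5852 ; ee: -0.0794 0.0562 0.7057 ; effort: -39.7350 -17.3365 6.5149 -0.9249
step 22 ; ang: 1.1150 -1.0388 0.2447 1.6674 ; dq: 4.7395 -8.1810 -5.8217 3.4082 ; ee: -0.0776 0.0646 0.6910 ; effort: -35.9498 -15.5905 6.4829 -0.8681
step 23 ; ang: 1.1609 -1.1187 0.1844 1.7005 ; dq: 4.4312 -7.8041 -6.2392 3.2130 ; ee: -0.0745 0.0731 0.6769 ; effort: -32.3217 -13.8926 6.4225 -0.8069
step 24 ; ang: 1.2038 -1.1949 0.1203 1.7316 ; dq: 4.1303 -7.4313 -6.5610 3.0091 ; ee: -0.0701 0.0817 0.6632 ; effort: -28.9615 -12.2694 6.3405 -0.7473
step 25 ; ang: 1.2436 -1.2674 0.0534 1.7607 ; dq: 3.8414 -7.0763 -6.8050 2.8031 ; ee: -0.0646 0.0903 0.6497 ; effort: -25.9306 -10.7394 6.2465 -0.6930
step 26 ; ang: 1.2807 -1.3366 -0.0156 1.7877 ; dq: 3.5666 -6.7463 -6.9873 2.5995 ; ee: -0.0582 0.0987 0.6364 ; effort: -23.2532 -9.3144 6.1505 -0.6461
step 27 ; ang: 1.3151 -1.4025 -0.0861 1.8127 ; dq: 3.3062 -6.4444 -7.1213 2.4006 ; ee: -0.0509 0.1070 0.6232 ; effort: -20.9283 -8.0009 6.0617 -0.6070
step 28 ; ang: 1.3469 -1.4655 -0.1578 1.8358 ; dq: 3.0592 -6.1709 -7.2173 2.2077 ; ee: -0.0430 0.1151 0.6099 ; effort: -18.9389 -6.8013 5.9878 -0.5755
step 29 ; ang: 1.3763 -1.5260 -0.2304 1.8569 ; dq: 2.8238 -5.9244 -7.2831 2.0214 ; ee: -0.0346 0.1230 0.5965 ; effort: -17.2597 -5.7152 5.9347 -0.5510
step 30 ; ang: 1.4035 -1.5841 -0.3034 1.8762 ; dq: 2.5980 -5.7026 -7.3243 1.8417 ; ee: -0.0257 0.1307 0.5829 ; effort: -15.8614 -4.7401 5.9064 -0.5325
step 31 ; ang: 1.4284 -1.6401 -0.3767 1.8938 ; dq: 2.3795 -5.5030 -7.3447 1.6687 ; ee: -0.0166 0.1381 0.5691 ; effort: -14.7141 -3.8722 5.9051 -0.5191
step 32 ; ang: 1.4511 -1.6942 -0.4502 1.9096 ; dq: 2.1660 -5.3231 -7.3469 1.5021 ; ee: -0.0074 0.1453 0.5551 ; effort: -13.7889 -3.1065 5.9314 -0.5100
step 33 ; ang: 1.4717 -1.7466 -0.5236 1.9239 ; dq: 1.9557 -5.1604 -7.3325 1.3420 ; ee: 0.0020 0.1522 0.5408 ; effort: -13.0593 -2.4376 5.9845 -0.5043
step 34 ; ang: 1.4902 -1.7974 -0.5968 1.9365 ; dq: 1.7467 -5.0127 -7.3022 1.1884 ; ee: 0.0113 0.1589 0.5263 ; effort: -12.5010 -1.8593 6.0626 -0.5014
step 35 ; ang: 1.5066 -1.8469 -0.6695 1.9477 ; dq: 1.5375 -4.8778 -7.2564 1.0415 ; ee: 0.0206 0.1653 0.5116 ; effort: -12.0925 -1.3652 6.1629 -0.5006
step 36 ; ang: 1.5210 -1.8950 -0.7418 1.9574 ; dq: 1.3270 -4.7540 -7.1949 0.9015 ; ee: 0.0296 0.1714 0.4966 ; effort: -11.8149 -0.9485 6.2817 -0.5016
step 37 ; ang: 1.5332 -1.9420 -0.8133 1.9657 ; dq: 1.1142 -4.6393 -7.1172 0.7689 ; ee: 0.0385 0.1773 0.4814


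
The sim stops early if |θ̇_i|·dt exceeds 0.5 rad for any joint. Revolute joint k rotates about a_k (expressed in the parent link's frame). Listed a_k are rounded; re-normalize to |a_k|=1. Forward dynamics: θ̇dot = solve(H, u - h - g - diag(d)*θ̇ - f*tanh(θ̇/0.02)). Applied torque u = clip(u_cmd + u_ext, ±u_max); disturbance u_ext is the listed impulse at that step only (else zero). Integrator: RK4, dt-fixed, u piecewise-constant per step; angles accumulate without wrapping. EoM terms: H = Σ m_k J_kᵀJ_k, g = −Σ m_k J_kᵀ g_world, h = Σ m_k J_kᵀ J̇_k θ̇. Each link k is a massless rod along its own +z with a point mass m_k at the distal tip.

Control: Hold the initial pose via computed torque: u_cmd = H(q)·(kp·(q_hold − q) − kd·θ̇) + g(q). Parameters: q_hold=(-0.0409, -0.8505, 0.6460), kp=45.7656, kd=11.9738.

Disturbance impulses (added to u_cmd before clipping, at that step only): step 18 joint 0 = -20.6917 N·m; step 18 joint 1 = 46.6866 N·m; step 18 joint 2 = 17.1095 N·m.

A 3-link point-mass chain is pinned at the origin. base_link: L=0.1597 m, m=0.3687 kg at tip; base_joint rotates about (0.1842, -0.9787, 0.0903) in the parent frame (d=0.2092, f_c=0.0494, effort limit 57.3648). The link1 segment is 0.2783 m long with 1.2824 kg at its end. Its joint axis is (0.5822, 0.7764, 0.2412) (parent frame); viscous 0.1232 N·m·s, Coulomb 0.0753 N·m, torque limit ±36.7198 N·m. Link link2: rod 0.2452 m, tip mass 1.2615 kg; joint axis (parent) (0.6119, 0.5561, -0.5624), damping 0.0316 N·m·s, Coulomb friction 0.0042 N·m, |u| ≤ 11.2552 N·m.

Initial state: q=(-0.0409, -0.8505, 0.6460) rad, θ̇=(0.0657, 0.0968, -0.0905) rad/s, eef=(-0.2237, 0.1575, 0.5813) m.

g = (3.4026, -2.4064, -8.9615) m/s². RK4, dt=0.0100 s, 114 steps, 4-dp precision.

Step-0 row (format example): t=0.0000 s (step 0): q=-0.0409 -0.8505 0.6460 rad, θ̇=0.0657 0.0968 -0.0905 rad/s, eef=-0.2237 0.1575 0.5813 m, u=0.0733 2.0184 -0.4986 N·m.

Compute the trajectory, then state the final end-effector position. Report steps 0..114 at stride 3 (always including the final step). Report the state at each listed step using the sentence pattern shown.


t=0.0300 s (step 3): q=-0.0395 -0.8486 0.6447 rad, θ̇=0.0292 0.0341 -0.0010 rad/s, eef=-0.2240 0.1570 0.5815 m, u=0.1321 2.0681 -0.4885 N·m.
t=0.0600 s (step 6): q=-0.0390 -0.8481 0.6453 rad, θ̇=0.0101 0.0052 0.0279 rad/s, eef=-0.2242 0.1567 0.5816 m, u=0.1743 2.0991 -0.4790 N·m.
t=0.0900 s (step 9): q=-0.0388 -0.8481 0.6460 rad, θ̇=0.0034 -0.0005 0.0193 rad/s, eef=-0.2242 0.1565 0.5816 m, u=0.2017 2.1102 -0.4711 N·m.
t=0.1200 s (step 12): q=-0.0387 -0.8481 0.6464 rad, θ̇=0.0003 -0.0013 0.0078 rad/s, eef=-0.2242 0.1564 0.5816 m, u=0.2202 2.1163 -0.4648 N·m.
t=0.1500 s (step 15): q=-0.0387 -0.8481 0.6466 rad, θ̇=-0.0014 -0.0016 0.0002 rad/s, eef=-0.2242 0.1564 0.5816 m, u=0.2331 2.1207 -0.4601 N·m.
t=0.1800 s (step 18): q=-0.0388 -0.8482 0.6465 rad, θ̇=-0.0025 -0.0018 -0.0042 rad/s, eef=-0.2242 0.1564 0.5816 m, u=-20.4494 36.7198 11.2552 N·m.
t=0.2100 s (step 21): q=-0.0410 -0.8384 0.6778 rad, θ̇=-0.0722 0.3404 1.0370 rad/s, eef=-0.2187 0.1476 0.5854 m, u=2.4293 -1.5390 -1.7151 N·m.
t=0.2400 s (step 24): q=-0.0428 -0.8300 0.7025 rad, θ̇=-0.0460 0.2177 0.6375 rad/s, eef=-0.2141 0.1404 0.5883 m, u=1.9720 -0.7800 -1.4785 N·m.
t=0.2700 s (step 27): q=-0.0439 -0.8251 0.7173 rad, θ̇=-0.0297 0.1156 0.3618 rad/s, eef=-0.2113 0.1362 0.5900 m, u=1.5946 -0.1490 -1.2825 N·m.
t=0.3000 s (step 30): q=-0.0446 -0.8228 0.7251 rad, θ̇=-0.0192 0.0367 0.1698 rad/s, eef=-0.2098 0.1340 0.5908 m, u=1.2876 0.3701 -1.1204 N·m.
t=0.3300 s (step 33): q=-0.0450 -0.8225 0.7279 rad, θ̇=-0.0071 -0.0084 0.0143 rad/s, eef=-0.2094 0.1335 0.5909 m, u=1.0426 0.7762 -0.9863 N·m.
t=0.3600 s (step 36): q=-0.0450 -0.8231 0.7263 rad, θ̇=0.0056 -0.0270 -0.1098 rad/s, eef=-0.2096 0.1339 0.5908 m, u=0.8560 1.0778 -0.8778 N·m.
t=0.3900 s (step 39): q=-0.0447 -0.8241 0.7217 rad, θ̇=0.0133 -0.0384 -0.1905 rad/s, eef=-0.2103 0.1351 0.5904 m, u=0.7156 1.3141 -0.7884 N·m.
t=0.4200 s (step 42): q=-0.0443 -0.8254 0.7153 rad, θ̇=0.0174 -0.0454 -0.2375 rad/s, eef=-0.2112 0.1367 0.5900 m, u=0.6082 1.5010 -0.7146 N·m.
t=0.4500 s (step 45): q=-0.0437 -0.8268 0.7078 rad, θ̇=0.0193 -0.0488 -0.2604 rad/s, eef=-0.2123 0.1386 0.5894 m, u=0.5254 1.6481 -0.6543 N·m.
t=0.4800 s (step 48): q=-0.0431 -0.8283 0.6998 rad, θ̇=0.0198 -0.0495 -0.2665 rad/s, eef=-0.2134 0.1405 0.5888 m, u=0.4618 1.7629 -0.6051 N·m.
t=0.5100 s (step 51): q=-0.0425 -0.8297 0.6919 rad, θ̇=0.0194 -0.0481 -0.2612 rad/s, eef=-0.2146 0.1424 0.5882 m, u=0.4130 1.8516 -0.5653 N·m.
t=0.5400 s (step 54): q=-0.0420 -0.8311 0.6842 rad, θ̇=0.0185 -0.0453 -0.2484 rad/s, eef=-0.2156 0.1443 0.5876 m, u=0.3760 1.9192 -0.5334 N·m.
t=0.5700 s (step 57): q=-0.0414 -0.8324 0.6770 rad, θ̇=0.0173 -0.0416 -0.2309 rad/s, eef=-0.2167 0.1460 0.5870 m, u=0.3482 1.9701 -0.5079 N·m.
t=0.6000 s (step 60): q=-0.0409 -0.8336 0.6704 rad, θ̇=0.0159 -0.0376 -0.2108 rad/s, eef=-0.2176 0.1476 0.5865 m, u=0.3275 2.0077 -0.4878 N·m.
t=0.6300 s (step 63): q=-0.0405 -0.8347 0.6644 rad, θ̇=0.0145 -0.0334 -0.1895 rad/s, eef=-0.2185 0.1491 0.5860 m, u=0.3123 2.0349 -0.4721 N·m.
t=0.6600 s (step 66): q=-0.0401 -0.8356 0.6591 rad, θ̇=0.0130 -0.0295 -0.1679 rad/s, eef=-0.2192 0.1504 0.5855 m, u=0.3013 2.0544 -0.4599 N·m.
t=0.6900 s (step 69): q=-0.0397 -0.8365 0.6543 rad, θ̇=0.0114 -0.0261 -0.1467 rad/s, eef=-0.2199 0.1515 0.5851 m, u=0.2933 2.0681 -0.4506 N·m.
t=0.7200 s (step 72): q=-0.0394 -0.8372 0.6503 rad, θ̇=0.0100 -0.0231 -0.1263 rad/s, eef=-0.2205 0.1525 0.5847 m, u=0.2875 2.0777 -0.4436 N·m.
t=0.7500 s (step 75): q=-0.0391 -0.8379 0.6468 rad, θ̇=0.0085 -0.0206 -0.1071 rad/s, eef=-0.2210 0.1533 0.5844 m, u=0.2833 2.0842 -0.4385 N·m.
t=0.7800 s (step 78): q=-0.0389 -0.8384 0.6438 rad, θ̇=0.0072 -0.0186 -0.0895 rad/s, eef=-0.2214 0.1540 0.5841 m, u=0.2802 2.0885 -0.4348 N·m.
t=0.8100 s (step 81): q=-0.0387 -0.8390 0.6414 rad, θ̇=0.0059 -0.0169 -0.0735 rad/s, eef=-0.2218 0.1546 0.5839 m, u=0.2778 2.0914 -0.4323 N·m.
t=0.8400 s (step 84): q=-0.0385 -0.8395 0.6394 rad, θ̇=0.0048 -0.0155 -0.0594 rad/s, eef=-0.2221 0.1552 0.5837 m, u=0.2760 2.0933 -0.4307 N·m.
t=0.8700 s (step 87): q=-0.0384 -0.8399 0.6378 rad, θ̇=0.0038 -0.0143 -0.0470 rad/s, eef=-0.2224 0.1556 0.5835 m, u=0.2745 2.0944 -0.4298 N·m.
t=0.9000 s (step 90): q=-0.0383 -0.8403 0.6366 rad, θ̇=0.0030 -0.0132 -0.0364 rad/s, eef=-0.2227 0.1559 0.5833 m, u=0.2733 2.0951 -0.4293 N·m.
t=0.9300 s (step 93): q=-0.0382 -0.8407 0.6356 rad, θ̇=0.0022 -0.0123 -0.0275 rad/s, eef=-0.2229 0.1562 0.5831 m, u=0.2723 2.0956 -0.4292 N·m.
t=0.9600 s (step 96): q=-0.0381 -0.8411 0.6349 rad, θ̇=0.0016 -0.0114 -0.0203 rad/s, eef=-0.2230 0.1565 0.5830 m, u=0.2716 2.0961 -0.4292 N·m.
t=0.9900 s (step 99): q=-0.0381 -0.8414 0.6344 rad, θ̇=0.0012 -0.0105 -0.0146 rad/s, eef=-0.2232 0.1567 0.5829 m, u=0.2710 2.0966 -0.4293 N·m.
t=1.0200 s (step 102): q=-0.0381 -0.8417 0.6340 rad, θ̇=0.0007 -0.0097 -0.0102 rad/s, eef=-0.2233 0.1568 0.5828 m, u=0.2705 2.0973 -0.4294 N·m.
t=1.0500 s (step 105): q=-0.0380 -0.8420 0.6337 rad, θ̇=0.0004 -0.0090 -0.0068 rad/s, eef=-0.2234 0.1570 0.5827 m, u=0.2702 2.0982 -0.4294 N·m.
t=1.0800 s (step 108): q=-0.0380 -0.8422 0.6336 rad, θ̇=0.0001 -0.0083 -0.0042 rad/s, eef=-0.2235 0.1571 0.5826 m, u=0.2700 2.0992 -0.4294 N·m.
t=1.1100 s (step 111): q=-0.0380 -0.8425 0.6335 rad, θ̇=-0.0002 -0.0078 -0.0022 rad/s, eef=-0.2236 0.1572 0.5826 m, u=0.2698 2.1004 -0.4293 N·m.
t=1.1400 s (step 114): q=-0.0381 -0.8427 0.6334 rad, θ̇=-0.0004 -0.0073 -0.0006 rad/s, eef=-0.2236 0.1572 0.5825 m.
final eef position (m): -0.2236 0.1572 0.5825
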